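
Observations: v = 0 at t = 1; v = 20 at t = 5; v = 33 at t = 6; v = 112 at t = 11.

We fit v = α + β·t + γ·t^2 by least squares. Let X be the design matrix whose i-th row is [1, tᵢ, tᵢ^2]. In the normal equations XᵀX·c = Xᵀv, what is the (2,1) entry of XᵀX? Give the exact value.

23

Row 2 ↔ basis t, column 1 ↔ basis 1, so (XᵀX)_{2,1} = Σᵢ t = (1)·(1) + (5)·(1) + (6)·(1) + (11)·(1) = 23.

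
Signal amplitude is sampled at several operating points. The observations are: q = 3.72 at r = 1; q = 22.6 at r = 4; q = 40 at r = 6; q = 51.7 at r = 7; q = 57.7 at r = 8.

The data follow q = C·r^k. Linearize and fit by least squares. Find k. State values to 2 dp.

Linearized form: ln q = k·ln r + ln C. From the 5 transformed points,
XᵀX = [[13.2429, 7.2034]; [7.2034, 5]], rhs = [27.0422, 16.1213]ᵀ  (here Σln r = 7.2034, Σ(ln r)² = 13.2429, Σln q = 16.1213, Σln r·ln q = 27.0422).
Solving (det = 14.3252): k = 1.33211, ln C = 1.30511.

k = 1.33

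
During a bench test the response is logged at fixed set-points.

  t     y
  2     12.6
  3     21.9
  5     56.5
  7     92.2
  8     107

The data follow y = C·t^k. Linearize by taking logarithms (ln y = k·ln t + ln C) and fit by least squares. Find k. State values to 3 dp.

Linearized form: ln y = k·ln t + ln C. From the 5 transformed points,
AᵀA = [[12.3883, 7.4265]; [7.4265, 5]], rhs = [30.1600, 18.8512]ᵀ  (here Σln t = 7.4265, Σ(ln t)² = 12.3883, Σln y = 18.8512, Σln t·ln y = 30.1600).
Slope k = (n·Σln t·ln y − Σln t·Σln y)/(n·Σ(ln t)² − (Σln t)²) = (5·30.1600 − 7.4265·18.8512)/6.7880 = 1.59113; ln C = (Σln y − k·Σln t)/n = 1.40692.

k = 1.591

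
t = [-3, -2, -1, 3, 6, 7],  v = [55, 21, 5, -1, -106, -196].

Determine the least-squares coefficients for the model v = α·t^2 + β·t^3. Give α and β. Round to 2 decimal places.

Normal-equation sums: Σt^2·t^2 = 3876, Σt^2·t^3 = 24550, Σt^3·t^3 = 165828.
Right-hand side: Σt^2·v = -12845, Σt^3·v = -91809.
det = 3876·165828 − 24550² = 40046828.
α = ((-12845)·165828 − 24550·(-91809))/40046828 = 61925145/20023414; β = (3876·(-91809) − 24550·(-12845))/40046828 = -20253467/20023414.

α = 3.09, β = -1.01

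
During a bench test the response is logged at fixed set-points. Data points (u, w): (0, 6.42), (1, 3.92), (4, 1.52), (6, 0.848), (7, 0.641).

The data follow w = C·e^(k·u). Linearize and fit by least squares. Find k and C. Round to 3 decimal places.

k = -0.322, C = 5.852

Let Y = ln w. Fitting Y = k·u + ln C by least squares:
Sums: Σu = 18.0000, Σ(u)² = 102.0000, Σln w = 3.0346, Σu·ln w = -1.0614.
Normal system: [[102.0000, 18.0000]; [18.0000, 5]]·[k, ln C]ᵀ = [-1.0614, 3.0346]ᵀ.
Δ = 102.0000·5 − (18.0000)² = 186.0000; k = (-1.0614·5 − 18.0000·3.0346)/186.0000 = -0.32221, ln C = (102.0000·3.0346 − 18.0000·-1.0614)/186.0000 = 1.76686, so C = exp(1.76686) = 5.85246.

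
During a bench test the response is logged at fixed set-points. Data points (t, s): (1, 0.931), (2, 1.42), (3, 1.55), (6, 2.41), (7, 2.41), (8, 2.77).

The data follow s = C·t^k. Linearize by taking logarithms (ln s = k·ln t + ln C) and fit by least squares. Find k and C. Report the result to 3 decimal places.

Let Y = ln s. Fitting Y = k·ln t + ln C by least squares:
Σln t = 7.6089, Σ(ln t)² = 13.0084, Σln s = 3.4955, Σln t·ln s = 6.1309.
Equations: 13.0084·k + 7.6089·ln C = 6.1309;  7.6089·k + 6·ln C = 3.4955.
Solving (det = 20.1558): k = 0.50549, ln C = -0.05845, so C = exp(-0.05845) = 0.94323.

k = 0.505, C = 0.943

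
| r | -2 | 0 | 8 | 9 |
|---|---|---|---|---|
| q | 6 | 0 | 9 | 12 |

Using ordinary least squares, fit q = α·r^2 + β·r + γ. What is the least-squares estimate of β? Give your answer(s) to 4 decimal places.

β = -1.9418

Forming AᵀA = [[10673, 1233, 149]; [1233, 149, 15]; [149, 15, 4]] and Aᵀq = [1572, 168, 27]ᵀ gives AᵀA·[α, β, γ]ᵀ = Aᵀq.
Row-reducing yields α = 15027/41044, β = -2571/1324, γ = 8085/20522.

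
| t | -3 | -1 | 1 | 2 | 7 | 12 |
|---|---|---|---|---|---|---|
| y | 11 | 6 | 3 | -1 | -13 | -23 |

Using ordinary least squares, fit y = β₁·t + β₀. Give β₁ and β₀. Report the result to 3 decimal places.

XᵀX·[β₁, β₀]ᵀ = Xᵀy reads: 208·β₁ + 18·β₀ = -405;  18·β₁ + 6·β₀ = -17.
(Σt·t = 208, Σt = 18, Σ1 = 6, Σt·y = -405, Σy = -17.)
Eliminating β₀: 6·(row 1) − 18·(row 2) gives 924·β₁ = 6·(-405) − 18·(-17) = -2124, so β₁ = -177/77.
Then β₀ = ((-17) − 18·(-177/77))/6 = 1877/462.

β₁ = -2.299, β₀ = 4.063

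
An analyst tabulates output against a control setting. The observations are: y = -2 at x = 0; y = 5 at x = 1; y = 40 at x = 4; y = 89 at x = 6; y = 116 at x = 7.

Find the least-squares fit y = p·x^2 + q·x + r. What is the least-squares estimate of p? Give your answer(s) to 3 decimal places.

p = 2.053

Sums needed: Σx^2·x^2 = 3954, Σx^2·x = 624, Σx^2 = 102, Σx·x = 102, Σx = 18, Σ1 = 5.
Moment sums: Σx^2·y = 9533, Σx·y = 1511, Σy = 248.
AᵀA·[p, q, r]ᵀ = Aᵀy becomes [[3954, 624, 102]; [624, 102, 18]; [102, 18, 5]]·[p, q, r]ᵀ = [9533, 1511, 248]ᵀ.
Solving the 3×3 system (Gaussian elimination) gives p = 2131/1038, q = 2539/1038, r = -188/173.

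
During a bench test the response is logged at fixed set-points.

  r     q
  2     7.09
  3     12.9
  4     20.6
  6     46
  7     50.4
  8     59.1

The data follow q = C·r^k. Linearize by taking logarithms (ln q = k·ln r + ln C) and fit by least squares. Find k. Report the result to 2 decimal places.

Taking logs, ln q = k·ln r + ln C, so regress ln q on ln r.
AᵀA = [[14.9303, 8.9952]; [8.9952, 6]], rhs = [31.3315, 19.3691]ᵀ  (here Σln r = 8.9952, Σ(ln r)² = 14.9303, Σln q = 19.3691, Σln r·ln q = 31.3315).
Δ = 14.9303·6 − (8.9952)² = 8.6686; k = (31.3315·6 − 8.9952·19.3691)/8.6686 = 1.58745, ln C = (14.9303·19.3691 − 8.9952·31.3315)/8.6686 = 0.84828.

k = 1.59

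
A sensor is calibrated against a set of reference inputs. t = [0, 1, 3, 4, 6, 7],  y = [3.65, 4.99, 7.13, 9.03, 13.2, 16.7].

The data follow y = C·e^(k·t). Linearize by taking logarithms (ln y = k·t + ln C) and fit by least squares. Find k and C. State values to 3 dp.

Taking logs, ln y = k·t + ln C, so regress ln y on t.
Σt = 21.0000, Σ(t)² = 111.0000, Σln y = 12.4627, Σt·ln y = 51.4917.
Equations: 111.0000·k + 21.0000·ln C = 51.4917;  21.0000·k + 6·ln C = 12.4627.
Slope k = (n·Σt·ln y − Σt·Σln y)/(n·Σ(t)² − (Σt)²) = (6·51.4917 − 21.0000·12.4627)/225.0000 = 0.20993; ln C = (Σln y − k·Σt)/n = 1.34235, so C = exp(1.34235) = 3.82801.

k = 0.210, C = 3.828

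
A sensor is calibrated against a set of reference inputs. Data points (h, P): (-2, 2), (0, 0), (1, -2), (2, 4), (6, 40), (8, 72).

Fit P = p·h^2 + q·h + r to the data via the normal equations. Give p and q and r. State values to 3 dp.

p = 1.116, q = 0.262, r = -1.588

Sums needed: Σh^2·h^2 = 5425, Σh^2·h = 729, Σh^2 = 109, Σh·h = 109, Σh = 15, Σ1 = 6.
And Σh^2·P = 6070, Σh·P = 818, ΣP = 116.
Solving the 3×3 system (Gaussian elimination) gives p = 2884/2585, q = 676/2585, r = -4106/2585.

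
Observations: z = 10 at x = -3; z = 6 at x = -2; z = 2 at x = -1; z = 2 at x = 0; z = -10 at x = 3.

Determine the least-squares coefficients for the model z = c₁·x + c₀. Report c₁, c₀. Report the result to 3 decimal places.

With design matrix M, MᵀM = [[23, -3]; [-3, 5]] and Mᵀz = [-74, 10]ᵀ.
Δ = 23·5 − (-3)² = 106.
c₁ = ((-74)·5 − (-3)·10)/106 = -170/53; c₀ = (23·10 − (-3)·(-74))/106 = 4/53.

c₁ = -3.208, c₀ = 0.075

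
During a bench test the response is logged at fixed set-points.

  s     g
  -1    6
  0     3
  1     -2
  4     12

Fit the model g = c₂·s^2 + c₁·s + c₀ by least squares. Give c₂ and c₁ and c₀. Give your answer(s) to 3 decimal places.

c₂ = 1.605, c₁ = -3.773, c₀ = 1.301

Forming AᵀA = [[258, 64, 18]; [64, 18, 4]; [18, 4, 4]] and Aᵀg = [196, 40, 19]ᵀ gives AᵀA·[c₂, c₁, c₀]ᵀ = Aᵀg.
Inverting the 3×3 Gram matrix, [c₂, c₁, c₀]ᵀ = [581/362, -683/181, 471/362]ᵀ.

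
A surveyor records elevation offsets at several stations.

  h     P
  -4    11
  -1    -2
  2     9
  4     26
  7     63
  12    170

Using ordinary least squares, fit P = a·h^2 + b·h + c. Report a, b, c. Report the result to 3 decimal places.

a = 1.024, b = 1.802, c = 0.891

The normal equations are: 23666·a + 2078·b + 230·c = 28193;  2078·a + 230·b + 20·c = 2561;  230·a + 20·b + 6·c = 277.
(Σh^2·h^2 = 23666, Σh^2·h = 2078, Σh^2 = 230, Σh·h = 230, Σh = 20, Σ1 = 6, Σh^2·P = 28193, Σh·P = 2561, ΣP = 277.)
Row-reducing yields a = 51643/50414, b = 45429/25207, c = 22469/25207.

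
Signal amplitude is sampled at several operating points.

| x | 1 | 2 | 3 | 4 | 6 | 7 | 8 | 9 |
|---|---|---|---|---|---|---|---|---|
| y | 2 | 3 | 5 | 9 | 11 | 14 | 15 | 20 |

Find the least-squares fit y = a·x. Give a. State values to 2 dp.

a = 2.01

The normal system MᵀM·[a]ᵀ = Mᵀy is [[260]]·[a]ᵀ = [523]ᵀ.
a = 523/260 = 2.01154.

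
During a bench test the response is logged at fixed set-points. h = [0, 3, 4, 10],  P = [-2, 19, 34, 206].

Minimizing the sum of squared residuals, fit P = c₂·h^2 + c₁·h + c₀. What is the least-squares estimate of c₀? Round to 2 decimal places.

With design matrix M, MᵀM = [[10337, 1091, 125]; [1091, 125, 17]; [125, 17, 4]] and MᵀP = [21315, 2253, 257]ᵀ.
Row-reducing yields c₂ = 8498/4317, c₁ = 4819/4317, c₀ = -2892/1439.

c₀ = -2.01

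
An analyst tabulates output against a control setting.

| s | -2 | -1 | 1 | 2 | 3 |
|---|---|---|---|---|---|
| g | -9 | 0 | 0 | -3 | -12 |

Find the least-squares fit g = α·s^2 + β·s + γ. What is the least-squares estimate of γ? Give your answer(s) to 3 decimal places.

Forming AᵀA = [[115, 27, 19]; [27, 19, 3]; [19, 3, 5]] and Aᵀg = [-156, -24, -24]ᵀ gives AᵀA·[α, β, γ]ᵀ = Aᵀg.
Solving the 3×3 system (Gaussian elimination) gives α = -603/308, β = 375/308, γ = 21/11.

γ = 1.909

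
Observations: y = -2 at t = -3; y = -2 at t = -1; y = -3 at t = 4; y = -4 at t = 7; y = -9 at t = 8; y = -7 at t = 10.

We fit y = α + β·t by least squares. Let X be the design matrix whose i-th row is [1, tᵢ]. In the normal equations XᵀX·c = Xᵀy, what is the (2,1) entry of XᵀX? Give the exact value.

25

Row 2 ↔ basis t, column 1 ↔ basis 1, so (XᵀX)_{2,1} = Σᵢ t = (-3)·(1) + (-1)·(1) + (4)·(1) + (7)·(1) + (8)·(1) + (10)·(1) = 25.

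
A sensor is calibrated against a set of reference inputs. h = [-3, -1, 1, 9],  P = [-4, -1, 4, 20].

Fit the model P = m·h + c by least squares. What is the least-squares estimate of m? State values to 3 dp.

m = 2.030

Entries of MᵀM: Σh·h = 92, Σh = 6, Σ1 = 4.
Moment sums: Σh·P = 197, ΣP = 19.
Normal equations: [[92, 6]; [6, 4]]·[m, c]ᵀ = [197, 19]ᵀ.
Determinant 92·4 − 6² = 332.
m = (197·4 − 6·19)/332 = 337/166; c = (92·19 − 6·197)/332 = 283/166.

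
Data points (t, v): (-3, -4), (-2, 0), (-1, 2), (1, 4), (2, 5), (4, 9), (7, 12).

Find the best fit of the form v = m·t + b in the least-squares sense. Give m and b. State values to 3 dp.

From the data, Σt·t = 84, Σt = 8, Σ1 = 7.
Right-hand side: Σt·v = 144, Σv = 28.
Eliminating b: 7·(row 1) − 8·(row 2) gives 524·m = 7·144 − 8·28 = 784, so m = 196/131.
Then b = (28 − 8·(196/131))/7 = 300/131.

m = 1.496, b = 2.290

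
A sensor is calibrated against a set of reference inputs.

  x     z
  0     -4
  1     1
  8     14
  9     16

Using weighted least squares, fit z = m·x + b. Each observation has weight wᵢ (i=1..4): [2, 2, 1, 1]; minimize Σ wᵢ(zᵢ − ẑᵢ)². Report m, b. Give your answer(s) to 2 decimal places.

m = 2.10, b = -2.64

Normal-equation sums: Σwᵢ·x·x = 147, Σwᵢ·x = 19, Σwᵢ·1 = 6.
Right-hand side: Σwᵢ·x·z = 258, Σwᵢ·z = 24.
So AᵀWA·[m, b]ᵀ = AᵀWz: [[147, 19]; [19, 6]]·[m, b]ᵀ = [258, 24]ᵀ.
Δ = 147·6 − 19² = 521.
m = (258·6 − 19·24)/521 = 1092/521; b = (147·24 − 19·258)/521 = -1374/521.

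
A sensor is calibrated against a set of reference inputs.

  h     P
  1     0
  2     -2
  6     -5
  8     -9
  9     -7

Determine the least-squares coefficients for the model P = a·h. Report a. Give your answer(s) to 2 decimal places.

a = -0.91

Normal-equation sums: Σh·h = 186.
Moment sums: Σh·P = -169.
AᵀA·[a]ᵀ = AᵀP becomes [[186]]·[a]ᵀ = [-169]ᵀ.
a = (-169)/186 = -0.908602.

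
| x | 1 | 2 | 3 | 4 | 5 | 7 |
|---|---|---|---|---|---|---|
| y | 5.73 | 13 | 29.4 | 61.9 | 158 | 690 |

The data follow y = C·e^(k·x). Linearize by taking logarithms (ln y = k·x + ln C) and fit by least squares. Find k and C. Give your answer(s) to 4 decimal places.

k = 0.8027, C = 2.6102

Taking logs, ln y = k·x + ln C, so regress ln y on x.
Σx = 22.0000, Σ(x)² = 104.0000, Σln y = 23.4165, Σx·ln y = 104.5905.
Normal system: [[104.0000, 22.0000]; [22.0000, 6]]·[k, ln C]ᵀ = [104.5905, 23.4165]ᵀ.
Slope k = (n·Σx·ln y − Σx·Σln y)/(n·Σ(x)² − (Σx)²) = (6·104.5905 − 22.0000·23.4165)/140.0000 = 0.80272; ln C = (Σln y − k·Σx)/n = 0.95944, so C = exp(0.95944) = 2.61023.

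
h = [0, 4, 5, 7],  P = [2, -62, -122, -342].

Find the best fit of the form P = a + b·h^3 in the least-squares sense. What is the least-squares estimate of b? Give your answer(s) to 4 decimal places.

b = -1.0033

From the data, Σ1 = 4, Σh^3 = 532, Σh^3·h^3 = 137370.
For XᵀP: ΣP = -524, Σh^3·P = -136524.
Eliminating b: 137370·(row 1) − 532·(row 2) gives 266456·a = 137370·(-524) − 532·(-136524) = 648888, so a = 4269/1753.
Then b = ((-136524) − 532·(4269/1753))/137370 = -33416/33307.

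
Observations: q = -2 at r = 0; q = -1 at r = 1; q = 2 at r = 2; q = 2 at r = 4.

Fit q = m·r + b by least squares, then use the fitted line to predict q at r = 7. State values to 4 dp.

Entries of AᵀA: Σr·r = 21, Σr = 7, Σ1 = 4.
And Σr·q = 11, Σq = 1.
So AᵀA·[m, b]ᵀ = Aᵀq: [[21, 7]; [7, 4]]·[m, b]ᵀ = [11, 1]ᵀ.
det = 21·4 − 7² = 35.
m = (11·4 − 7·1)/35 = 37/35; b = (21·1 − 7·11)/35 = -8/5.
At r = 7: q̂ = (37/35)·(7) + (-8/5)·(1) = 29/5.

q̂ = 5.8000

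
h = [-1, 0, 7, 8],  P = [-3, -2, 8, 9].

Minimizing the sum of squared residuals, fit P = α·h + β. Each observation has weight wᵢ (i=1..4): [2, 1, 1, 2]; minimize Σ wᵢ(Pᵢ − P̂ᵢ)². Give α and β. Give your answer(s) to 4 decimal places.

α = 1.3555, β = -1.7441

The normal system MᵀWM·[α, β]ᵀ = MᵀWP is [[179, 21]; [21, 6]]·[α, β]ᵀ = [206, 18]ᵀ.
Δ = 179·6 − 21² = 633.
α = (206·6 − 21·18)/633 = 286/211; β = (179·18 − 21·206)/633 = -368/211.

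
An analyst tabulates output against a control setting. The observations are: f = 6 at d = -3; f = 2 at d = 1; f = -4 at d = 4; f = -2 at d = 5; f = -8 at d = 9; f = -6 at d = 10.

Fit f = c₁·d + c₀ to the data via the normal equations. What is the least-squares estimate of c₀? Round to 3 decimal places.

With design matrix X, XᵀX = [[232, 26]; [26, 6]] and Xᵀf = [-174, -12]ᵀ.
Eliminating c₀: 6·(row 1) − 26·(row 2) gives 716·c₁ = 6·(-174) − 26·(-12) = -732, so c₁ = -183/179.
Then c₀ = ((-12) − 26·(-183/179))/6 = 435/179.

c₀ = 2.430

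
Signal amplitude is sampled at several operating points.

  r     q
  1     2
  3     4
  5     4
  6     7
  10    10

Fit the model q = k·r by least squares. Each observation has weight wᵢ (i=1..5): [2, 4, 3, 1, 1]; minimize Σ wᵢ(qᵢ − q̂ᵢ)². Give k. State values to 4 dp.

k = 1.0201

From the data, Σwᵢ·r·r = 249.
For XᵀWq: Σwᵢ·r·q = 254.
So XᵀWX·[k]ᵀ = XᵀWq: [[249]]·[k]ᵀ = [254]ᵀ.
k = 254/249 = 1.02008.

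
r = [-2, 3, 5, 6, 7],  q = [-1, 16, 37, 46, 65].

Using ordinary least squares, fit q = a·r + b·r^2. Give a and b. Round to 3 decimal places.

a = 2.369, b = 0.960

The normal equations are: 123·a + 703·b = 966;  703·a + 4419·b = 5906.
(Σr·r = 123, Σr·r^2 = 703, Σr^2·r^2 = 4419, Σr·q = 966, Σr^2·q = 5906.)
Δ = 123·4419 − 703² = 49328.
a = (966·4419 − 703·5906)/49328 = 29209/12332; b = (123·5906 − 703·966)/49328 = 11835/12332.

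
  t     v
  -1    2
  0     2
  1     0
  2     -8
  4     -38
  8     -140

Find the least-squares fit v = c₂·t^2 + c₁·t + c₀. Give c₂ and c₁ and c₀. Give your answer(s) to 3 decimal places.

c₂ = -2.014, c₁ = -1.747, c₀ = 2.615

Compute the Gram sums: Σt^2·t^2 = 4370, Σt^2·t = 584, Σt^2 = 86, Σt·t = 86, Σt = 14, Σ1 = 6.
For Aᵀv: Σt^2·v = -9598, Σt·v = -1290, Σv = -182.
AᵀA·[c₂, c₁, c₀]ᵀ = Aᵀv becomes [[4370, 584, 86]; [584, 86, 14]; [86, 14, 6]]·[c₂, c₁, c₀]ᵀ = [-9598, -1290, -182]ᵀ.
Inverting the 3×3 Gram matrix, [c₂, c₁, c₀]ᵀ = [-6158/3057, -26696/15285, 13323/5095]ᵀ.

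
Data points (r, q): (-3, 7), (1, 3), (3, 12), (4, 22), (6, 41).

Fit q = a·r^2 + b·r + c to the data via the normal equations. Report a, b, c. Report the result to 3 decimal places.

The normal system AᵀA·[a, b, c]ᵀ = Aᵀq is [[1715, 281, 71]; [281, 71, 11]; [71, 11, 5]]·[a, b, c]ᵀ = [2002, 352, 85]ᵀ.
Inverting the 3×3 Gram matrix, [a, b, c]ᵀ = [355/374, 4835/4862, 3242/2431]ᵀ.

a = 0.949, b = 0.994, c = 1.334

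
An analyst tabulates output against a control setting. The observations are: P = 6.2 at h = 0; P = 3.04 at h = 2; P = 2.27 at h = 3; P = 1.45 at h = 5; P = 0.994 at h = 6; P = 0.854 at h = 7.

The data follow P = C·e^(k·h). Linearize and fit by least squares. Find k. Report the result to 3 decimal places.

k = -0.281

Linearized form: ln P = k·h + ln C. From the 6 transformed points,
XᵀX = [[123.0000, 23.0000]; [23.0000, 6]], rhs = [5.4000, 3.9639]ᵀ  (here Σh = 23.0000, Σ(h)² = 123.0000, Σln P = 3.9639, Σh·ln P = 5.4000).
Slope k = (n·Σh·ln P − Σh·Σln P)/(n·Σ(h)² − (Σh)²) = (6·5.4000 − 23.0000·3.9639)/209.0000 = -0.28120; ln C = (Σln P − k·Σh)/n = 1.73857.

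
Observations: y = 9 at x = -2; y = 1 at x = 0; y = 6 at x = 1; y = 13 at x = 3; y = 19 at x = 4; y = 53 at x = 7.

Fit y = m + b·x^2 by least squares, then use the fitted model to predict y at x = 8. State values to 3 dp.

ŷ = 68.121

Forming AᵀA = [[6, 79]; [79, 2755]] and Aᵀy = [101, 3060]ᵀ gives AᵀA·[m, b]ᵀ = Aᵀy.
det = 6·2755 − 79² = 10289.
m = (101·2755 − 79·3060)/10289 = 36515/10289; b = (6·3060 − 79·101)/10289 = 10381/10289.
At x = 8: ŷ = (36515/10289)·(1) + (10381/10289)·(64) = 700899/10289.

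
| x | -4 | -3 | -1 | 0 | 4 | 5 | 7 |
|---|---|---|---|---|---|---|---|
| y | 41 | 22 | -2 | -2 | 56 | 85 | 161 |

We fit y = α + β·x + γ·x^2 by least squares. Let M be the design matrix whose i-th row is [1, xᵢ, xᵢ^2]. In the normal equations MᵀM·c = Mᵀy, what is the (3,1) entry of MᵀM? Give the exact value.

Row 3 ↔ basis x^2, column 1 ↔ basis 1, so (MᵀM)_{3,1} = Σᵢ x^2 = (16)·(1) + (9)·(1) + (1)·(1) + (0)·(1) + (16)·(1) + (25)·(1) + (49)·(1) = 116.

116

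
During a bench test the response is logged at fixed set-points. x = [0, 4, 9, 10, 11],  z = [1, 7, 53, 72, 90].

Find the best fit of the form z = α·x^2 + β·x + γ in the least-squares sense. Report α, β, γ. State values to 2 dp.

α = 0.99, β = -2.89, γ = 1.45

Forming AᵀA = [[31458, 3124, 318]; [3124, 318, 34]; [318, 34, 5]] and Aᵀz = [22495, 2215, 223]ᵀ gives AᵀA·[α, β, γ]ᵀ = Aᵀz.
Row-reducing yields α = 124313/125918, β = -363745/125918, γ = 91551/62959.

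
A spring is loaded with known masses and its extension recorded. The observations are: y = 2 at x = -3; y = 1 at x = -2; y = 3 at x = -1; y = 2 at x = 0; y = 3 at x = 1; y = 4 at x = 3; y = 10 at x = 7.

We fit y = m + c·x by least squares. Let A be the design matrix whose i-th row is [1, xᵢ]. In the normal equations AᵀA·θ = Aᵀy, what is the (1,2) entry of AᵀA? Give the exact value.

Row 1 ↔ basis 1, column 2 ↔ basis x, so (AᵀA)_{1,2} = Σᵢ x = (1)·(-3) + (1)·(-2) + (1)·(-1) + (1)·(0) + (1)·(1) + (1)·(3) + (1)·(7) = 5.

5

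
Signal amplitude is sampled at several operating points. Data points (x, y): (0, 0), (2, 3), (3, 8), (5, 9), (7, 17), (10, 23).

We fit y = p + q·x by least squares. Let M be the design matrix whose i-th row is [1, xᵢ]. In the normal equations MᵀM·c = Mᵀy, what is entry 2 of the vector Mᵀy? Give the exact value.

424

Entry 2 ↔ basis x, so (Mᵀy)_{2} = Σᵢ (x)·yᵢ = (0)·(0) + (2)·(3) + (3)·(8) + (5)·(9) + (7)·(17) + (10)·(23) = 424.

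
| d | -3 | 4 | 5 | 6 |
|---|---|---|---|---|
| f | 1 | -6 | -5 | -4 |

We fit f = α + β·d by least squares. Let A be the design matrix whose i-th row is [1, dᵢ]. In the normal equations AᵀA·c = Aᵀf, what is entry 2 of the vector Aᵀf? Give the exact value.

-76

Entry 2 ↔ basis d, so (Aᵀf)_{2} = Σᵢ (d)·fᵢ = (-3)·(1) + (4)·(-6) + (5)·(-5) + (6)·(-4) = -76.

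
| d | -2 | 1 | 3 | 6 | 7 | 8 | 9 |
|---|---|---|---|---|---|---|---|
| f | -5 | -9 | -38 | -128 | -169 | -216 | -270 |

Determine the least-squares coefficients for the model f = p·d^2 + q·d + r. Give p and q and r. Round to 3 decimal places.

p = -2.894, q = -3.742, r = -1.294

Sums needed: Σd^2·d^2 = 14452, Σd^2·d = 1820, Σd^2 = 244, Σd·d = 244, Σd = 32, Σ1 = 7.
Right-hand side: Σd^2·f = -48954, Σd·f = -6222, Σf = -835.
Solving the 3×3 system (Gaussian elimination) gives p = -3971/1372, q = -46201/12348, r = -3994/3087.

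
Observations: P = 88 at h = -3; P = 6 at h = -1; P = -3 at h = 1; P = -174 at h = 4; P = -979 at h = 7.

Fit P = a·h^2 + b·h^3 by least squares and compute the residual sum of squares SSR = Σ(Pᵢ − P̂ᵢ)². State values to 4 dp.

SSR = 11.2146

With design matrix X, XᵀX = [[2740, 17588]; [17588, 122476]] and XᵀP = [-49960, -349318]ᵀ.
Eliminating b: 122476·(row 1) − 17588·(row 2) gives 26246496·a = 122476·(-49960) − 17588·(-349318) = 24904024, so a = 3113003/3280812.
Then b = ((-349318) − 17588·(3113003/3280812))/122476 = -9804355/3280812.
Residuals: -335263/273401, 1127919/546802, -787771/820203, 1702346/820203, -779165/1640406; SSR = 18396431/1640406.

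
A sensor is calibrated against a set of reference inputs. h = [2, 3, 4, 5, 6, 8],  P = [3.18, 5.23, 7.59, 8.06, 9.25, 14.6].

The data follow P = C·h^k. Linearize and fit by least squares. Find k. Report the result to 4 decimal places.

Taking logs, ln P = k·ln h + ln C, so regress ln P on ln h.
Over the data: Σln h = 8.6587, Σ(ln h)² = 13.7340, Σln P = 11.8307, Σln h·ln P = 18.3490.
Normal system: [[13.7340, 8.6587]; [8.6587, 6]]·[k, ln C]ᵀ = [18.3490, 11.8307]ᵀ.
Δ = 13.7340·6 − (8.6587)² = 7.4309; k = (18.3490·6 − 8.6587·11.8307)/7.4309 = 1.03026, ln C = (13.7340·11.8307 − 8.6587·18.3490)/7.4309 = 0.48500.

k = 1.0303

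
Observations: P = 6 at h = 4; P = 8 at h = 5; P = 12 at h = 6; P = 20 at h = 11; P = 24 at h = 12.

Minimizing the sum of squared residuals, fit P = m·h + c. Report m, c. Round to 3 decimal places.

Sums needed: Σh·h = 342, Σh = 38, Σ1 = 5.
And Σh·P = 644, ΣP = 70.
So MᵀM·[m, c]ᵀ = MᵀP: [[342, 38]; [38, 5]]·[m, c]ᵀ = [644, 70]ᵀ.
Δ = 342·5 − 38² = 266.
m = (644·5 − 38·70)/266 = 40/19; c = (342·70 − 38·644)/266 = -2.

m = 2.105, c = -2.000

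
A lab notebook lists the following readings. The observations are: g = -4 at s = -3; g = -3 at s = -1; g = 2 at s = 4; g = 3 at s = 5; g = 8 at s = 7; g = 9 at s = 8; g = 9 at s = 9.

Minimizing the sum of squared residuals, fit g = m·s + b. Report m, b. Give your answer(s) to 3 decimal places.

m = 1.182, b = -1.468

Forming XᵀX = [[245, 29]; [29, 7]] and Xᵀg = [247, 24]ᵀ gives XᵀX·[m, b]ᵀ = Xᵀg.
Determinant 245·7 − 29² = 874.
m = (247·7 − 29·24)/874 = 1033/874; b = (245·24 − 29·247)/874 = -1283/874.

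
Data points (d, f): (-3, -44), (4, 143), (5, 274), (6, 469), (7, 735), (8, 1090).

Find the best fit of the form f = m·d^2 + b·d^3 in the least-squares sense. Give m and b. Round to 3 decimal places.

m = 0.977, b = 2.005

Normal-equation sums: Σd^2·d^2 = 8755, Σd^2·d^3 = 61257, Σd^3·d^3 = 446899.
Moment sums: Σd^2·f = 131401, Σd^3·f = 956079.
det = 8755·446899 − 61257² = 160180696.
m = (131401·446899 − 61257·956079)/160180696 = 39111049/40045174; b = (8755·956079 − 61257·131401)/160180696 = 80310147/40045174.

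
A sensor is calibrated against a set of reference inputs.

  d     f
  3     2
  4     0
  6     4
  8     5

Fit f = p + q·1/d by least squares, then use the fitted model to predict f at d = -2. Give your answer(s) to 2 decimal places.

Entries of MᵀM: Σ1 = 4, Σ1/d = 7/8, Σ1/d·1/d = 125/576.
For Mᵀf: Σf = 11, Σ1/d·f = 47/24.
Normal equations: [[4, 7/8]; [7/8, 125/576]]·[p, q]ᵀ = [11, 47/24]ᵀ.
Δ = 4·(125/576) − (7/8)² = 59/576.
p = (11·(125/576) − (7/8)·(47/24))/(59/576) = 388/59; q = (4·(47/24) − (7/8)·11)/(59/576) = -1032/59.
At d = -2: f̂ = (388/59)·(1) + (-1032/59)·(-1/2) = 904/59.

f̂ = 15.32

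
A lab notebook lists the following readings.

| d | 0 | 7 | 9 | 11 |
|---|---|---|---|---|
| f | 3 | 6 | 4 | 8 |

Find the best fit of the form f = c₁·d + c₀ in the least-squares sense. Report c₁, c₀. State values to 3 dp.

c₁ = 0.353, c₀ = 2.869

Normal-equation sums: Σd·d = 251, Σd = 27, Σ1 = 4.
And Σd·f = 166, Σf = 21.
Δ = 251·4 − 27² = 275.
c₁ = (166·4 − 27·21)/275 = 97/275; c₀ = (251·21 − 27·166)/275 = 789/275.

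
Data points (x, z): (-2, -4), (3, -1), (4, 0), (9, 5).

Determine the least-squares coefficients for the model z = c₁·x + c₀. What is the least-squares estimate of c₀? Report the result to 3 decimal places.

The normal system MᵀM·[c₁, c₀]ᵀ = Mᵀz is [[110, 14]; [14, 4]]·[c₁, c₀]ᵀ = [50, 0]ᵀ.
Determinant 110·4 − 14² = 244.
c₁ = (50·4 − 14·0)/244 = 50/61; c₀ = (110·0 − 14·50)/244 = -175/61.

c₀ = -2.869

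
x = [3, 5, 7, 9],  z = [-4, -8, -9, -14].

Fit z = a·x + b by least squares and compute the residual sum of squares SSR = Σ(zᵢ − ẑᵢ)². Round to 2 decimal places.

SSR = 2.70

Forming AᵀA = [[164, 24]; [24, 4]] and Aᵀz = [-241, -35]ᵀ gives AᵀA·[a, b]ᵀ = Aᵀz.
Eliminating b: 4·(row 1) − 24·(row 2) gives 80·a = 4·(-241) − 24·(-35) = -124, so a = -31/20.
Then b = ((-35) − 24·(-31/20))/4 = 11/20.
Residuals: 1/10, -4/5, 13/10, -3/5; SSR = 27/10.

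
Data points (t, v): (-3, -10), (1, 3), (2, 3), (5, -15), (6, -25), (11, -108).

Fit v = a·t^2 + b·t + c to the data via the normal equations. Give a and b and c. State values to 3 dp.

AᵀA·[a, b, c]ᵀ = Aᵀv reads: 16660·a + 1654·b + 196·c = -14418;  1654·a + 196·b + 22·c = -1374;  196·a + 22·b + 6·c = -152.
(Σt^2·t^2 = 16660, Σt^2·t = 1654, Σt^2 = 196, Σt·t = 196, Σt = 22, Σ1 = 6, Σt^2·v = -14418, Σt·v = -1374, Σv = -152.)
Solving the 3×3 system (Gaussian elimination) gives a = -81588/77041, b = 116143/77041, c = 287645/77041.

a = -1.059, b = 1.508, c = 3.734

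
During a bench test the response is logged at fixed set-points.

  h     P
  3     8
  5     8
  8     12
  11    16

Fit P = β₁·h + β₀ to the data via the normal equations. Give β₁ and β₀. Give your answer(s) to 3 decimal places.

β₁ = 1.061, β₀ = 3.837

Sums needed: Σh·h = 219, Σh = 27, Σ1 = 4.
And Σh·P = 336, ΣP = 44.
XᵀX·[β₁, β₀]ᵀ = XᵀP becomes [[219, 27]; [27, 4]]·[β₁, β₀]ᵀ = [336, 44]ᵀ.
Determinant 219·4 − 27² = 147.
β₁ = (336·4 − 27·44)/147 = 52/49; β₀ = (219·44 − 27·336)/147 = 188/49.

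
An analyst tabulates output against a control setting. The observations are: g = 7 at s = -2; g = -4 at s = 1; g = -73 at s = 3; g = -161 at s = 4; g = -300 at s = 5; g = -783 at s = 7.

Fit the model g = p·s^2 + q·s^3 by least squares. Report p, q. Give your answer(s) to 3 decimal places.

Compute the Gram sums: Σs^2·s^2 = 3380, Σs^2·s^3 = 21168, Σs^3·s^3 = 138164.
Moment sums: Σs^2·g = -49076, Σs^3·g = -318404.
So AᵀA·[p, q]ᵀ = Aᵀg: [[3380, 21168]; [21168, 138164]]·[p, q]ᵀ = [-49076, -318404]ᵀ.
det = 3380·138164 − 21168² = 18910096.
p = ((-49076)·138164 − 21168·(-318404))/18910096 = -2535037/1181881; q = (3380·(-318404) − 21168·(-49076))/18910096 = -2335297/1181881.

p = -2.145, q = -1.976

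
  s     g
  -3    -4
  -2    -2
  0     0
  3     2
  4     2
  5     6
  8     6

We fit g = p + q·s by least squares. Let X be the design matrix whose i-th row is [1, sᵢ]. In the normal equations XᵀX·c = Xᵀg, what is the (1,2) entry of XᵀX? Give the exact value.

Row 1 ↔ basis 1, column 2 ↔ basis s, so (XᵀX)_{1,2} = Σᵢ s = (1)·(-3) + (1)·(-2) + (1)·(0) + (1)·(3) + (1)·(4) + (1)·(5) + (1)·(8) = 15.

15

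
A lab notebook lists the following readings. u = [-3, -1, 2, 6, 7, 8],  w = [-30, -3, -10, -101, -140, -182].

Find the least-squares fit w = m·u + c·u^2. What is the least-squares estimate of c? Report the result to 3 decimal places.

AᵀA·[m, c]ᵀ = Aᵀw reads: 163·m + 1051·c = -2969;  1051·m + 7891·c = -22457.
Determinant 163·7891 − 1051² = 181632.
m = ((-2969)·7891 − 1051·(-22457))/181632 = 7247/7568; c = (163·(-22457) − 1051·(-2969))/181632 = -22503/7568.

c = -2.973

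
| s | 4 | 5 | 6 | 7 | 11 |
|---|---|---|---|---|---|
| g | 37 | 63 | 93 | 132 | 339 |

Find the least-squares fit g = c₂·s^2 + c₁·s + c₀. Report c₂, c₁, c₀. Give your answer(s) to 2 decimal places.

Setting ∂/∂c₂ … = 0 gives: 19219·c₂ + 2079·c₁ + 247·c₀ = 53002;  2079·c₂ + 247·c₁ + 33·c₀ = 5674;  247·c₂ + 33·c₁ + 5·c₀ = 664.
Row-reducing yields c₂ = 12727/4351, c₁ = -3155/4351, c₀ = -30078/4351.

c₂ = 2.93, c₁ = -0.73, c₀ = -6.91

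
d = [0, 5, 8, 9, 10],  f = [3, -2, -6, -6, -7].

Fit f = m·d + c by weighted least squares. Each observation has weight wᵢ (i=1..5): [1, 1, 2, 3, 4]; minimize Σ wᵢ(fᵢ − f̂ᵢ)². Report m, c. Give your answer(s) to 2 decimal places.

From the data, Σwᵢ·d·d = 796, Σwᵢ·d = 88, Σwᵢ·1 = 11.
For XᵀWf: Σwᵢ·d·f = -548, Σwᵢ·f = -57.
So XᵀWX·[m, c]ᵀ = XᵀWf: [[796, 88]; [88, 11]]·[m, c]ᵀ = [-548, -57]ᵀ.
Eliminating c: 11·(row 1) − 88·(row 2) gives 1012·m = 11·(-548) − 88·(-57) = -1012, so m = -1.
Then c = ((-57) − 88·(-1))/11 = 31/11.

m = -1.00, c = 2.82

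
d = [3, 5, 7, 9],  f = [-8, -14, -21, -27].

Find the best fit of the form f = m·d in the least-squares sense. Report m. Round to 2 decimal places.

m = -2.95

From the data, Σd·d = 164.
Moment sums: Σd·f = -484.
AᵀA·[m]ᵀ = Aᵀf becomes [[164]]·[m]ᵀ = [-484]ᵀ.
Hence m = -484 / 164 ≈ -2.95122.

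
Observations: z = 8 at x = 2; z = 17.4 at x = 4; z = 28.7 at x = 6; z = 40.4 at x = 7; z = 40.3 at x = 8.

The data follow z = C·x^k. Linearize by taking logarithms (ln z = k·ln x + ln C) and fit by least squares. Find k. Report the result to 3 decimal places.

Taking logs, ln z = k·ln x + ln C, so regress ln z on ln x.
XᵀX = [[13.7233, 7.8966]; [7.8966, 5]], rhs = [26.3000, 15.6880]ᵀ  (here Σln x = 7.8966, Σ(ln x)² = 13.7233, Σln z = 15.6880, Σln x·ln z = 26.3000).
Solving (det = 6.2610): k = 1.21686, ln C = 1.21580.

k = 1.217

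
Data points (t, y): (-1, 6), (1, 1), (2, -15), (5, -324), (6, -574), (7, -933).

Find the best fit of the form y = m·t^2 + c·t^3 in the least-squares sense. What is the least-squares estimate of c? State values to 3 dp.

c = -3.059

Compute the Gram sums: Σt^2·t^2 = 4340, Σt^2·t^3 = 27740, Σt^3·t^3 = 179996.
And Σt^2·y = -74534, Σt^3·y = -484628.
AᵀA·[m, c]ᵀ = Aᵀy becomes [[4340, 27740]; [27740, 179996]]·[m, c]ᵀ = [-74534, -484628]ᵀ.
Determinant 4340·179996 − 27740² = 11675040.
m = ((-74534)·179996 − 27740·(-484628))/11675040 = 1156619/486460; c = (4340·(-484628) − 27740·(-74534))/11675040 = -297603/97292.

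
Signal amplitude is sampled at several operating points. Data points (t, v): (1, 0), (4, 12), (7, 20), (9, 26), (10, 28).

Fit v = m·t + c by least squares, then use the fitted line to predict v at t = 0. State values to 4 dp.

The normal system MᵀM·[m, c]ᵀ = Mᵀv is [[247, 31]; [31, 5]]·[m, c]ᵀ = [702, 86]ᵀ.
Determinant 247·5 − 31² = 274.
m = (702·5 − 31·86)/274 = 422/137; c = (247·86 − 31·702)/274 = -260/137.
At t = 0: v̂ = (422/137)·(0) + (-260/137)·(1) = -260/137.

v̂ = -1.8978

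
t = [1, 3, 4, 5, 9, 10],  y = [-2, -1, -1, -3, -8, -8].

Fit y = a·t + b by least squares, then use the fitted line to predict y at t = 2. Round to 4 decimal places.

ŷ = -0.9348

Forming MᵀM = [[232, 32]; [32, 6]] and Mᵀy = [-176, -23]ᵀ gives MᵀM·[a, b]ᵀ = Mᵀy.
Determinant 232·6 − 32² = 368.
a = ((-176)·6 − 32·(-23))/368 = -20/23; b = (232·(-23) − 32·(-176))/368 = 37/46.
At t = 2: ŷ = (-20/23)·(2) + (37/46)·(1) = -43/46.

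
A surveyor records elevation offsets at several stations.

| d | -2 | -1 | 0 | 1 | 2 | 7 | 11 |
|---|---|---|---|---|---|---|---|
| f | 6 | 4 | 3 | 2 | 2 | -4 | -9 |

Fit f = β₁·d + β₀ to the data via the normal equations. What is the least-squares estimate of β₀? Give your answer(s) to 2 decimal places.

Sums needed: Σd·d = 180, Σd = 18, Σ1 = 7.
And Σd·f = -137, Σf = 4.
Normal equations: [[180, 18]; [18, 7]]·[β₁, β₀]ᵀ = [-137, 4]ᵀ.
Eliminating β₀: 7·(row 1) − 18·(row 2) gives 936·β₁ = 7·(-137) − 18·4 = -1031, so β₁ = -1031/936.
Then β₀ = (4 − 18·(-1031/936))/7 = 177/52.

β₀ = 3.40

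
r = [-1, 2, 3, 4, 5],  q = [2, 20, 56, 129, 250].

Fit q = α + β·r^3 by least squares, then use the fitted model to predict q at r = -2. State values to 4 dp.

q̂ = -12.0850

Forming AᵀA = [[5, 223]; [223, 20515]] and Aᵀq = [457, 41176]ᵀ gives AᵀA·[α, β]ᵀ = Aᵀq.
Determinant 5·20515 − 223² = 52846.
α = (457·20515 − 223·41176)/52846 = 193107/52846; β = (5·41176 − 223·457)/52846 = 103969/52846.
At r = -2: q̂ = (193107/52846)·(1) + (103969/52846)·(-8) = -638645/52846.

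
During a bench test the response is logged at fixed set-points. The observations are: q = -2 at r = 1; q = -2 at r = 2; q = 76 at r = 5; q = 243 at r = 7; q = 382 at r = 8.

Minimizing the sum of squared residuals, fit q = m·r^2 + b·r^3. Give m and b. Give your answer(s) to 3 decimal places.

Compute the Gram sums: Σr^2·r^2 = 7139, Σr^2·r^3 = 52733, Σr^3·r^3 = 395483.
Right-hand side: Σr^2·q = 38245, Σr^3·q = 288415.
AᵀA·[m, b]ᵀ = Aᵀq becomes [[7139, 52733]; [52733, 395483]]·[m, b]ᵀ = [38245, 288415]ᵀ.
Eliminating b: 395483·(row 1) − 52733·(row 2) gives 42583848·m = 395483·38245 − 52733·288415 = -83740860, so m = -6978405/3548654.
Then b = (288415 − 52733·(-6978405/3548654))/395483 = 3518425/3548654.

m = -1.966, b = 0.991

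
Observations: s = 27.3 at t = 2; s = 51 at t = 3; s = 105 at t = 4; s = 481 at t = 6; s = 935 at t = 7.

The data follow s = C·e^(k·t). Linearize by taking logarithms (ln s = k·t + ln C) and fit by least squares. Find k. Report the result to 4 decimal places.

k = 0.7188

Taking logs, ln s = k·t + ln C, so regress ln s on t.
Σt = 22.0000, Σ(t)² = 114.0000, Σln s = 24.9091, Σt·ln s = 121.9641.
Equations: 114.0000·k + 22.0000·ln C = 121.9641;  22.0000·k + 5·ln C = 24.9091.
Δ = 114.0000·5 − (22.0000)² = 86.0000; k = (121.9641·5 − 22.0000·24.9091)/86.0000 = 0.71885, ln C = (114.0000·24.9091 − 22.0000·121.9641)/86.0000 = 1.81890.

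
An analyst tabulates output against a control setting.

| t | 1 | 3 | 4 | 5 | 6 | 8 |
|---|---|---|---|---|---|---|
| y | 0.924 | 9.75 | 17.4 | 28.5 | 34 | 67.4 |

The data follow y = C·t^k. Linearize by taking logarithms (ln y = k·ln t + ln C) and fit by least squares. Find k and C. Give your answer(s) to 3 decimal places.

k = 2.053, C = 0.966

Taking logs, ln y = k·ln t + ln C, so regress ln y on ln t.
AᵀA = [[13.2535, 7.9655]; [7.9655, 6]], rhs = [26.9274, 16.1416]ᵀ  (here Σln t = 7.9655, Σ(ln t)² = 13.2535, Σln y = 16.1416, Σln t·ln y = 26.9274).
Solving (det = 16.0713): k = 2.05258, ln C = -0.03472, so C = exp(-0.03472) = 0.96587.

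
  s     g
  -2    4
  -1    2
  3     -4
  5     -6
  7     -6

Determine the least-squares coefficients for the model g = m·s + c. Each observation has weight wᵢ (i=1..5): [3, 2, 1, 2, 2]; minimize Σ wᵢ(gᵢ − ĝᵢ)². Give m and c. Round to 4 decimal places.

Normal-equation sums: Σwᵢ·s·s = 171, Σwᵢ·s = 19, Σwᵢ·1 = 10.
For AᵀWg: Σwᵢ·s·g = -184, Σwᵢ·g = -12.
So AᵀWA·[m, c]ᵀ = AᵀWg: [[171, 19]; [19, 10]]·[m, c]ᵀ = [-184, -12]ᵀ.
Eliminating c: 10·(row 1) − 19·(row 2) gives 1349·m = 10·(-184) − 19·(-12) = -1612, so m = -1612/1349.
Then c = ((-12) − 19·(-1612/1349))/10 = 76/71.

m = -1.1950, c = 1.0704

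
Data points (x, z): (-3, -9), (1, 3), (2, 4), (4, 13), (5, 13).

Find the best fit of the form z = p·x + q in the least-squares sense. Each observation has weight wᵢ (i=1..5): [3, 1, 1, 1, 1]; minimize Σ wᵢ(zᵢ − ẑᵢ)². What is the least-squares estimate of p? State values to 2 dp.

From the data, Σwᵢ·x·x = 73, Σwᵢ·x = 3, Σwᵢ·1 = 7.
And Σwᵢ·x·z = 209, Σwᵢ·z = 6.
MᵀWM·[p, q]ᵀ = MᵀWz becomes [[73, 3]; [3, 7]]·[p, q]ᵀ = [209, 6]ᵀ.
det = 73·7 − 3² = 502.
p = (209·7 − 3·6)/502 = 1445/502; q = (73·6 − 3·209)/502 = -189/502.

p = 2.88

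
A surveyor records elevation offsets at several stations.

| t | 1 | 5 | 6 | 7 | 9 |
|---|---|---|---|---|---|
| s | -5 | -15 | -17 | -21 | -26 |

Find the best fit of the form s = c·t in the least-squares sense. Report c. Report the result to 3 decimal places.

c = -2.932

Sums needed: Σt·t = 192.
And Σt·s = -563.
Hence c = -563 / 192 ≈ -2.93229.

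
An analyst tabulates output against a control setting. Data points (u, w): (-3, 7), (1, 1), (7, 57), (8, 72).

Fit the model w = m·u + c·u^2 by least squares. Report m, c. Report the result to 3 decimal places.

Normal-equation sums: Σu·u = 123, Σu·u^2 = 829, Σu^2·u^2 = 6579.
For Aᵀw: Σu·w = 955, Σu^2·w = 7465.
Normal equations: [[123, 829]; [829, 6579]]·[m, c]ᵀ = [955, 7465]ᵀ.
Δ = 123·6579 − 829² = 121976.
m = (955·6579 − 829·7465)/121976 = 23615/30494; c = (123·7465 − 829·955)/121976 = 31625/30494.

m = 0.774, c = 1.037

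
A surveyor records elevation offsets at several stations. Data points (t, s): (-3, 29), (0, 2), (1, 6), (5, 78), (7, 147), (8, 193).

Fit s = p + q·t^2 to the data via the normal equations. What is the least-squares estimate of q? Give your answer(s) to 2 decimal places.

The normal equations are: 6·p + 148·q = 455;  148·p + 7204·q = 21772.
(Σ1 = 6, Σt^2 = 148, Σt^2·t^2 = 7204, Σs = 455, Σt^2·s = 21772.)
Determinant 6·7204 − 148² = 21320.
p = (455·7204 − 148·21772)/21320 = 13891/5330; q = (6·21772 − 148·455)/21320 = 15823/5330.

q = 2.97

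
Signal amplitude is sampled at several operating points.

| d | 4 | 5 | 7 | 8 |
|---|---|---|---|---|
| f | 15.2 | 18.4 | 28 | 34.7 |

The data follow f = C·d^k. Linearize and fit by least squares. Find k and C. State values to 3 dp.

k = 1.192, C = 2.818

Linearized form: ln f = k·ln d + ln C. From the 4 transformed points,
AᵀA = [[12.6227, 7.0211]; [7.0211, 4]], rhs = [22.3192, 12.5126]ᵀ  (here Σln d = 7.0211, Σ(ln d)² = 12.6227, Σln f = 12.5126, Σln d·ln f = 22.3192).
Solving (det = 1.1954): k = 1.19189, ln C = 1.03606, so C = exp(1.03606) = 2.81808.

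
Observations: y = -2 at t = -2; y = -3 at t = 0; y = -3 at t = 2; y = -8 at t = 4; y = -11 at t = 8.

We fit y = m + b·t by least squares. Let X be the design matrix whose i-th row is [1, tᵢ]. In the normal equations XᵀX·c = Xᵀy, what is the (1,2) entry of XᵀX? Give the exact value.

12

Row 1 ↔ basis 1, column 2 ↔ basis t, so (XᵀX)_{1,2} = Σᵢ t = (1)·(-2) + (1)·(0) + (1)·(2) + (1)·(4) + (1)·(8) = 12.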